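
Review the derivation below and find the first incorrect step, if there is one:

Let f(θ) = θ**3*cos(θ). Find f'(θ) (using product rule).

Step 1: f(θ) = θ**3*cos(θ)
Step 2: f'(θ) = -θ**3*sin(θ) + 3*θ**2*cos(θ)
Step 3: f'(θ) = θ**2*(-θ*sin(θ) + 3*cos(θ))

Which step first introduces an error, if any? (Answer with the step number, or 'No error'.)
No error

All steps in this derivation are correct.
The final answer f'(θ) = θ**2*(-θ*sin(θ) + 3*cos(θ)) is valid.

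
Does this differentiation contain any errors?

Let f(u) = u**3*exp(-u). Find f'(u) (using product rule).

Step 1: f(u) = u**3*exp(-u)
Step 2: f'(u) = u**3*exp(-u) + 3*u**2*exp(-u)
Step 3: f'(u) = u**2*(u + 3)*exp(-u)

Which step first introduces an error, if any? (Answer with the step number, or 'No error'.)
Step 2

Step 2 is incorrect due to a sign flip.
The step shows: u**3*exp(-u) + 3*u**2*exp(-u)
The correct value should be: -u**3*exp(-u) + 3*u**2*exp(-u)

Explanation: The sign of one term was flipped: the term -u**3*exp(-u) was incorrectly written as u**3*exp(-u)
The later steps are derived from this incorrect expression, so the error originates in Step 2.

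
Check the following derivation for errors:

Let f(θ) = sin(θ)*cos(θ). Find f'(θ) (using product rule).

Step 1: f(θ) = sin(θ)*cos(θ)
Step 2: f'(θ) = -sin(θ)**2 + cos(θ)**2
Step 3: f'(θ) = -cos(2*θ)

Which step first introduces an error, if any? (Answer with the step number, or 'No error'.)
Step 3

Step 3 is incorrect due to a sign flip.
The step shows: -cos(2*θ)
The correct value should be: cos(2*θ)

Explanation: The sign of the whole expression was flipped: the term cos(2*θ) was incorrectly written as -cos(2*θ)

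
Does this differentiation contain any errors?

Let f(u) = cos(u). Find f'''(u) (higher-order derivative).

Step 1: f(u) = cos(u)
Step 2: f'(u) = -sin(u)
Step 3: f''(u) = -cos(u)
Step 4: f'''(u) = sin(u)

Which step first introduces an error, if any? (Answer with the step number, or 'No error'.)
No error

All steps in this derivation are correct.
The final answer f'''(u) = sin(u) is valid.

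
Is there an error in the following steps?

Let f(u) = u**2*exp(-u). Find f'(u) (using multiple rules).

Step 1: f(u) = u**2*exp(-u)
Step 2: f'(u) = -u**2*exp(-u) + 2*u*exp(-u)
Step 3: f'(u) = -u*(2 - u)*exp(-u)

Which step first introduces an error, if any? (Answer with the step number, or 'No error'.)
Step 3

Step 3 is incorrect due to a sign flip.
The step shows: -u*(2 - u)*exp(-u)
The correct value should be: u*(2 - u)*exp(-u)

Explanation: The sign of the whole expression was flipped: the term u*(2 - u)*exp(-u) was incorrectly written as -u*(2 - u)*exp(-u)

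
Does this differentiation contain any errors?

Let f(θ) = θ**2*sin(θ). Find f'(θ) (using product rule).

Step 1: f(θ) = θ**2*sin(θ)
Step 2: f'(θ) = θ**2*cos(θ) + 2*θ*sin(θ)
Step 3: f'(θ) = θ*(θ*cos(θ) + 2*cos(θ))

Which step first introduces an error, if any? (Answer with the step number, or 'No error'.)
Step 3

Step 3 is incorrect due to a wrong trig function.
The step shows: θ*(θ*cos(θ) + 2*cos(θ))
The correct value should be: θ*(θ*cos(θ) + 2*sin(θ))

Explanation: sin(θ) was incorrectly written as cos(θ): the term θ*(θ*cos(θ) + 2*sin(θ)) was incorrectly written as θ*(θ*cos(θ) + 2*cos(θ))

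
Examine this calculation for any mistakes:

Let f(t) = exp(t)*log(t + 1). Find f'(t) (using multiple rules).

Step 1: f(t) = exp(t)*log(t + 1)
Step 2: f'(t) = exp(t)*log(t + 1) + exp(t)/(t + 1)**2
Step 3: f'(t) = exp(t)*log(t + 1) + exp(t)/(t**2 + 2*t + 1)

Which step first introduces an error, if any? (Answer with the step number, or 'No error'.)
Step 2

Step 2 is incorrect due to a wrong exponent.
The step shows: exp(t)*log(t + 1) + exp(t)/(t + 1)**2
The correct value should be: exp(t)*log(t + 1) + exp(t)/(t + 1)

Explanation: The exponent -1 on t + 1 was incorrectly written as -2: the term exp(t)/(t + 1) was incorrectly written as exp(t)/(t + 1)**2
The later steps are derived from this incorrect expression, so the error originates in Step 2.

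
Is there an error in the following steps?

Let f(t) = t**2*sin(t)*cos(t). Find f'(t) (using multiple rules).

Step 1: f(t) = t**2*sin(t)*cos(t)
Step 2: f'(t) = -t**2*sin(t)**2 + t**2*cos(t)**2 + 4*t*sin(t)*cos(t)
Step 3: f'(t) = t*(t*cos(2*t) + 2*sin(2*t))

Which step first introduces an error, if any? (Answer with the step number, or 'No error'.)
Step 2

Step 2 is incorrect due to a wrong coefficient.
The step shows: -t**2*sin(t)**2 + t**2*cos(t)**2 + 4*t*sin(t)*cos(t)
The correct value should be: -t**2*sin(t)**2 + t**2*cos(t)**2 + 2*t*sin(t)*cos(t)

Explanation: The coefficient 2 was incorrectly written as 4: the term 2*t*sin(t)*cos(t) was incorrectly written as 4*t*sin(t)*cos(t)
The later steps are derived from this incorrect expression, so the error originates in Step 2.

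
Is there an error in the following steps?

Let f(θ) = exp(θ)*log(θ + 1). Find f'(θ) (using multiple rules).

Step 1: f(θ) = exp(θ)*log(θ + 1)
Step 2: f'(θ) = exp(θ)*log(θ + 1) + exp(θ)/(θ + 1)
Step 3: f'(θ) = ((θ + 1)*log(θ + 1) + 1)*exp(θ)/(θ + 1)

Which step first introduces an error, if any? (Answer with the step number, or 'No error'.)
No error

All steps in this derivation are correct.
The final answer f'(θ) = ((θ + 1)*log(θ + 1) + 1)*exp(θ)/(θ + 1) is valid.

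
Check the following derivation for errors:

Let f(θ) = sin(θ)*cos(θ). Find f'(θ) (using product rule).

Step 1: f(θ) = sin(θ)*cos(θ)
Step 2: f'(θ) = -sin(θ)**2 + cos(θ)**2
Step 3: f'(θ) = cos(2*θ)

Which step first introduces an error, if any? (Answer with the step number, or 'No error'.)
No error

All steps in this derivation are correct.
The final answer f'(θ) = cos(2*θ) is valid.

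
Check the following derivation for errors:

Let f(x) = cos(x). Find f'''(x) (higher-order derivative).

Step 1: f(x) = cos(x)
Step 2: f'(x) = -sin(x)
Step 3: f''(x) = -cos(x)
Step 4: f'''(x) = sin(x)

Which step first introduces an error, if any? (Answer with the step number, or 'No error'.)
No error

All steps in this derivation are correct.
The final answer f'''(x) = sin(x) is valid.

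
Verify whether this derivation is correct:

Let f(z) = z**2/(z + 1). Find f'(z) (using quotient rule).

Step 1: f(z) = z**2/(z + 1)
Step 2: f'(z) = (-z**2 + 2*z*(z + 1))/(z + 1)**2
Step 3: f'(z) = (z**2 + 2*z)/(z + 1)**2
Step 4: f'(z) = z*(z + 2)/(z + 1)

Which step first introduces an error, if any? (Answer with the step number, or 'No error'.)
Step 4

Step 4 is incorrect due to a wrong exponent.
The step shows: z*(z + 2)/(z + 1)
The correct value should be: z*(z + 2)/(z + 1)**2

Explanation: The exponent -2 on z + 1 was incorrectly written as -1: the term z*(z + 2)/(z + 1)**2 was incorrectly written as z*(z + 2)/(z + 1)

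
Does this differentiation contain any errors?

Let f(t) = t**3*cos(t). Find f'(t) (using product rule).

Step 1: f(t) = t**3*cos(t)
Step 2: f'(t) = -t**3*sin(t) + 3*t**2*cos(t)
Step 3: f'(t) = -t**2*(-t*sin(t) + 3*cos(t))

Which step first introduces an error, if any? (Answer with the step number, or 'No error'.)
Step 3

Step 3 is incorrect due to a sign flip.
The step shows: -t**2*(-t*sin(t) + 3*cos(t))
The correct value should be: t**2*(-t*sin(t) + 3*cos(t))

Explanation: The sign of the whole expression was flipped: the term t**2*(-t*sin(t) + 3*cos(t)) was incorrectly written as -t**2*(-t*sin(t) + 3*cos(t))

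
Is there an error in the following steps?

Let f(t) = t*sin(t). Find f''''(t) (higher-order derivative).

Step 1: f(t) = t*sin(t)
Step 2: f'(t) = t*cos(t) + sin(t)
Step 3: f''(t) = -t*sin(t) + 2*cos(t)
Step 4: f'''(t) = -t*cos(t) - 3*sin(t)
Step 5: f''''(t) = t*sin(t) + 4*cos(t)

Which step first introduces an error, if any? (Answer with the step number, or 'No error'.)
Step 5

Step 5 is incorrect due to a sign flip.
The step shows: t*sin(t) + 4*cos(t)
The correct value should be: t*sin(t) - 4*cos(t)

Explanation: The sign of one term was flipped: the term -4*cos(t) was incorrectly written as 4*cos(t)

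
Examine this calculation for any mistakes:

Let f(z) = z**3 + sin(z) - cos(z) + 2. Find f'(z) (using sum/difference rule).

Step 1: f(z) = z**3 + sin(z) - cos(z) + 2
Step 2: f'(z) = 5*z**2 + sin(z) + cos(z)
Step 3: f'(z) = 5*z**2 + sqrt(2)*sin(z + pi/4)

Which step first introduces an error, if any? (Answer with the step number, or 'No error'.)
Step 2

Step 2 is incorrect due to a wrong coefficient.
The step shows: 5*z**2 + sin(z) + cos(z)
The correct value should be: 3*z**2 + sin(z) + cos(z)

Explanation: The coefficient 3 was incorrectly written as 5: the term 3*z**2 was incorrectly written as 5*z**2
The later steps are derived from this incorrect expression, so the error originates in Step 2.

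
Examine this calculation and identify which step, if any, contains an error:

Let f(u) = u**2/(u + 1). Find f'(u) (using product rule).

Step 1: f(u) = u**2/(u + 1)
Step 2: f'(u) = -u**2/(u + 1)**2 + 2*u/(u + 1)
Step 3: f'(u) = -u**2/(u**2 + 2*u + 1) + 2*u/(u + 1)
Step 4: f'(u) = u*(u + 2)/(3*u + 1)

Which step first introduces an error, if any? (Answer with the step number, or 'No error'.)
Step 4

Step 4 is incorrect due to a wrong exponent.
The step shows: u*(u + 2)/(3*u + 1)
The correct value should be: u*(u + 2)/(u**2 + 2*u + 1)

Explanation: The exponent 2 on u was incorrectly written as 1: the term u*(u + 2)/(u**2 + 2*u + 1) was incorrectly written as u*(u + 2)/(3*u + 1)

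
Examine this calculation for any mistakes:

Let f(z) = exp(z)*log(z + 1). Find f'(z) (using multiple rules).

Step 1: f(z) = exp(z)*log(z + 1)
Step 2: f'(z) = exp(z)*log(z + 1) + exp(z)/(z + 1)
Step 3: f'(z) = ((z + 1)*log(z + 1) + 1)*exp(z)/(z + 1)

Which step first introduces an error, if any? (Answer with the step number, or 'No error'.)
No error

All steps in this derivation are correct.
The final answer f'(z) = ((z + 1)*log(z + 1) + 1)*exp(z)/(z + 1) is valid.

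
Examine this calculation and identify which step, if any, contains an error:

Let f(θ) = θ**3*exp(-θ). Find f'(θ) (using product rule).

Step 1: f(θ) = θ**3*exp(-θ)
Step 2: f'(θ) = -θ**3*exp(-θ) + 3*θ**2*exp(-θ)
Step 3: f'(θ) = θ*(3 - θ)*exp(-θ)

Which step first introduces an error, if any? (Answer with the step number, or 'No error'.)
Step 3

Step 3 is incorrect due to a wrong exponent.
The step shows: θ*(3 - θ)*exp(-θ)
The correct value should be: θ**2*(3 - θ)*exp(-θ)

Explanation: The exponent 2 on θ was incorrectly written as 1: the term θ**2*(3 - θ)*exp(-θ) was incorrectly written as θ*(3 - θ)*exp(-θ)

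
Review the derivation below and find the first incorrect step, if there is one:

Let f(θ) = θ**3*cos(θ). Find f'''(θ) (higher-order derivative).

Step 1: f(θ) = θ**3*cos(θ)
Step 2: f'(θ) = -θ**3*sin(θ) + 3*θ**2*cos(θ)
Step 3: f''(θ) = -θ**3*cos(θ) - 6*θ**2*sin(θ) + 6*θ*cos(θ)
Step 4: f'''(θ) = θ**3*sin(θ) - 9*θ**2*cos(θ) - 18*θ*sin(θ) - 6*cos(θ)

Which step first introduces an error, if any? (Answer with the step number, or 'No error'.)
Step 4

Step 4 is incorrect due to a sign flip.
The step shows: θ**3*sin(θ) - 9*θ**2*cos(θ) - 18*θ*sin(θ) - 6*cos(θ)
The correct value should be: θ**3*sin(θ) - 9*θ**2*cos(θ) - 18*θ*sin(θ) + 6*cos(θ)

Explanation: The sign of one term was flipped: the term 6*cos(θ) was incorrectly written as -6*cos(θ)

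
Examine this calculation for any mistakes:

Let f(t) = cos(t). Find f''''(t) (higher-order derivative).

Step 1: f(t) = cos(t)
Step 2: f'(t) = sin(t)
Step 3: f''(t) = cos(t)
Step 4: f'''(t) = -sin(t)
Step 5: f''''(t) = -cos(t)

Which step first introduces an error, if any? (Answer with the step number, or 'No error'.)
Step 2

Step 2 is incorrect due to a sign flip.
The step shows: sin(t)
The correct value should be: -sin(t)

Explanation: The sign of the whole expression was flipped: the term -sin(t) was incorrectly written as sin(t)
The later steps are derived from this incorrect expression, so the error originates in Step 2.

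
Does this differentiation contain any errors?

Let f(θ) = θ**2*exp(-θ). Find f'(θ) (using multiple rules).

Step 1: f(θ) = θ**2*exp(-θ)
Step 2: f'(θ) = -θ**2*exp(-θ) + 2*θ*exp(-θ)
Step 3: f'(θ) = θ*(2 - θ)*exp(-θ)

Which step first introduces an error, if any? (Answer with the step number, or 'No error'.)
No error

All steps in this derivation are correct.
The final answer f'(θ) = θ*(2 - θ)*exp(-θ) is valid.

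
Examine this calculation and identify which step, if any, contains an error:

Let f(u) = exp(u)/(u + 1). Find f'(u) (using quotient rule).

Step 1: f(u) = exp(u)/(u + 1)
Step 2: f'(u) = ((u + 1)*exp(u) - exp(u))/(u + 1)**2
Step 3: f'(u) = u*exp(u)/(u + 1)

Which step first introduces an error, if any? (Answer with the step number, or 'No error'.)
Step 3

Step 3 is incorrect due to a wrong exponent.
The step shows: u*exp(u)/(u + 1)
The correct value should be: u*exp(u)/(u + 1)**2

Explanation: The exponent -2 on u + 1 was incorrectly written as -1: the term u*exp(u)/(u + 1)**2 was incorrectly written as u*exp(u)/(u + 1)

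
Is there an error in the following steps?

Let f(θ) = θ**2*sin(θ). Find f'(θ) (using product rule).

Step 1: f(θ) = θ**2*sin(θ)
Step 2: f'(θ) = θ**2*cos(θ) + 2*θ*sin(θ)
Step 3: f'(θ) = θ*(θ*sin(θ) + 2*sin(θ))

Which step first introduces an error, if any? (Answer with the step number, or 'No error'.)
Step 3

Step 3 is incorrect due to a wrong trig function.
The step shows: θ*(θ*sin(θ) + 2*sin(θ))
The correct value should be: θ*(θ*cos(θ) + 2*sin(θ))

Explanation: cos(θ) was incorrectly written as sin(θ): the term θ*(θ*cos(θ) + 2*sin(θ)) was incorrectly written as θ*(θ*sin(θ) + 2*sin(θ))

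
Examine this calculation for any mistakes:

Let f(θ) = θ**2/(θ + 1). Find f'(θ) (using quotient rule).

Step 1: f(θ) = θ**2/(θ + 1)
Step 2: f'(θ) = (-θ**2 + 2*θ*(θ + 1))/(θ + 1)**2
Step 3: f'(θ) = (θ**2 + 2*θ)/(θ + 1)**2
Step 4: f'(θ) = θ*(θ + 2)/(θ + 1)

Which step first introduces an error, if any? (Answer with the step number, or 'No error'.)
Step 4

Step 4 is incorrect due to a wrong exponent.
The step shows: θ*(θ + 2)/(θ + 1)
The correct value should be: θ*(θ + 2)/(θ + 1)**2

Explanation: The exponent -2 on θ + 1 was incorrectly written as -1: the term θ*(θ + 2)/(θ + 1)**2 was incorrectly written as θ*(θ + 2)/(θ + 1)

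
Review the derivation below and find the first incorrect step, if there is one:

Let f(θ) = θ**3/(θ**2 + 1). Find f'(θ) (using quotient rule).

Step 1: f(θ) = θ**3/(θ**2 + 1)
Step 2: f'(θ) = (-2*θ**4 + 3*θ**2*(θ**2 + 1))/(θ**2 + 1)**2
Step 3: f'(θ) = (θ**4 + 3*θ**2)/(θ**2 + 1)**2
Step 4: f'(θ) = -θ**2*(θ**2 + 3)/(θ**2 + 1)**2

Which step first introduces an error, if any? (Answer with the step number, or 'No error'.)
Step 4

Step 4 is incorrect due to a sign flip.
The step shows: -θ**2*(θ**2 + 3)/(θ**2 + 1)**2
The correct value should be: θ**2*(θ**2 + 3)/(θ**2 + 1)**2

Explanation: The sign of the whole expression was flipped: the term θ**2*(θ**2 + 3)/(θ**2 + 1)**2 was incorrectly written as -θ**2*(θ**2 + 3)/(θ**2 + 1)**2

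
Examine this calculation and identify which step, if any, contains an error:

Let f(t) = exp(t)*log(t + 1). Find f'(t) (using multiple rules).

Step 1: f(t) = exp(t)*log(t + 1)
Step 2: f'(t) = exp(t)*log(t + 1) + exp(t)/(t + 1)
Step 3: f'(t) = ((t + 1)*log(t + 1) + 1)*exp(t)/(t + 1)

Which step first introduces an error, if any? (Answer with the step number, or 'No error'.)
No error

All steps in this derivation are correct.
The final answer f'(t) = ((t + 1)*log(t + 1) + 1)*exp(t)/(t + 1) is valid.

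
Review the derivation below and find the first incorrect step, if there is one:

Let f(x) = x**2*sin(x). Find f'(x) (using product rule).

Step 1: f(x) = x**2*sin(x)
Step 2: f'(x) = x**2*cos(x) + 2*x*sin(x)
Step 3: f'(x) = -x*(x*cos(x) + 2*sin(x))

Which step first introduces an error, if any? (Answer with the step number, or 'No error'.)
Step 3

Step 3 is incorrect due to a sign flip.
The step shows: -x*(x*cos(x) + 2*sin(x))
The correct value should be: x*(x*cos(x) + 2*sin(x))

Explanation: The sign of the whole expression was flipped: the term x*(x*cos(x) + 2*sin(x)) was incorrectly written as -x*(x*cos(x) + 2*sin(x))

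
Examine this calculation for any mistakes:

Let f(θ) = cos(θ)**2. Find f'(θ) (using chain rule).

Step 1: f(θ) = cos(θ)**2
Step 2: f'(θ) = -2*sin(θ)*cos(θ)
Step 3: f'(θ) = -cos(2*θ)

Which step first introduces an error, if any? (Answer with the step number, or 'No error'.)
Step 3

Step 3 is incorrect due to a wrong trig function.
The step shows: -cos(2*θ)
The correct value should be: -sin(2*θ)

Explanation: sin(2*θ) was incorrectly written as cos(2*θ): the term -sin(2*θ) was incorrectly written as -cos(2*θ)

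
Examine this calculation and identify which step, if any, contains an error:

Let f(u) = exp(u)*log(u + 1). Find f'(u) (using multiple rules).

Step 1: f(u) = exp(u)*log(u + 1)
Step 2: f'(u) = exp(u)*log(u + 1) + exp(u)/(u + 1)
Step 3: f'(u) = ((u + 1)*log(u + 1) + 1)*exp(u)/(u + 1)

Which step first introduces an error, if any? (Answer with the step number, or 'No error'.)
No error

All steps in this derivation are correct.
The final answer f'(u) = ((u + 1)*log(u + 1) + 1)*exp(u)/(u + 1) is valid.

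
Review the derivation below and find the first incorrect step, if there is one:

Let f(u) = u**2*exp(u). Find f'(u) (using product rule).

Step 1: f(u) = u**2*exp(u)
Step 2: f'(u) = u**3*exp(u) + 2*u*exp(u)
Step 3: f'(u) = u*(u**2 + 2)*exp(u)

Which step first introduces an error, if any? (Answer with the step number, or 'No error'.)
Step 2

Step 2 is incorrect due to a wrong exponent.
The step shows: u**3*exp(u) + 2*u*exp(u)
The correct value should be: u**2*exp(u) + 2*u*exp(u)

Explanation: The exponent 2 on u was incorrectly written as 3: the term u**2*exp(u) was incorrectly written as u**3*exp(u)
The later steps are derived from this incorrect expression, so the error originates in Step 2.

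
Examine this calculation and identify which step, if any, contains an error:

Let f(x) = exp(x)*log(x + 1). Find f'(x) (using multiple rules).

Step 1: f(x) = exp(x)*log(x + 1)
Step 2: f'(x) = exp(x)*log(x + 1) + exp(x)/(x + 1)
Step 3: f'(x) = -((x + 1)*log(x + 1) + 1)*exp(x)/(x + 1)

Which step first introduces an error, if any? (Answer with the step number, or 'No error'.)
Step 3

Step 3 is incorrect due to a sign flip.
The step shows: -((x + 1)*log(x + 1) + 1)*exp(x)/(x + 1)
The correct value should be: ((x + 1)*log(x + 1) + 1)*exp(x)/(x + 1)

Explanation: The sign of the whole expression was flipped: the term ((x + 1)*log(x + 1) + 1)*exp(x)/(x + 1) was incorrectly written as -((x + 1)*log(x + 1) + 1)*exp(x)/(x + 1)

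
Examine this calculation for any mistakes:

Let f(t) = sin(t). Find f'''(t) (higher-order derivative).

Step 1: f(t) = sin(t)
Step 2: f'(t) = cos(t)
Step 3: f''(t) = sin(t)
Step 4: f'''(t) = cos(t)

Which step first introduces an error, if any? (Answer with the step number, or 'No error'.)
Step 3

Step 3 is incorrect due to a sign flip.
The step shows: sin(t)
The correct value should be: -sin(t)

Explanation: The sign of the whole expression was flipped: the term -sin(t) was incorrectly written as sin(t)
The later steps are derived from this incorrect expression, so the error originates in Step 3.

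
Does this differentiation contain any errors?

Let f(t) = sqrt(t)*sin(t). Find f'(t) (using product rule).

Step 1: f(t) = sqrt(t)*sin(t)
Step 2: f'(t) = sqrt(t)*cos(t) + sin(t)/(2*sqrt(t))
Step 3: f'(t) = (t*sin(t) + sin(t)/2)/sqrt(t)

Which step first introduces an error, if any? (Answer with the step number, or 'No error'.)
Step 3

Step 3 is incorrect due to a wrong trig function.
The step shows: (t*sin(t) + sin(t)/2)/sqrt(t)
The correct value should be: (t*cos(t) + sin(t)/2)/sqrt(t)

Explanation: cos(t) was incorrectly written as sin(t): the term (t*cos(t) + sin(t)/2)/sqrt(t) was incorrectly written as (t*sin(t) + sin(t)/2)/sqrt(t)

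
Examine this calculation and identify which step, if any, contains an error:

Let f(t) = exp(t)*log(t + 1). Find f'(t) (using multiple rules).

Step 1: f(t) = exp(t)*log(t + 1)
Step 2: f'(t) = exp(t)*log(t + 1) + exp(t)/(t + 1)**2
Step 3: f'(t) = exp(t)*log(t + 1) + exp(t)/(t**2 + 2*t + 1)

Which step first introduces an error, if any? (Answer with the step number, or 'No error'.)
Step 2

Step 2 is incorrect due to a wrong exponent.
The step shows: exp(t)*log(t + 1) + exp(t)/(t + 1)**2
The correct value should be: exp(t)*log(t + 1) + exp(t)/(t + 1)

Explanation: The exponent -1 on t + 1 was incorrectly written as -2: the term exp(t)/(t + 1) was incorrectly written as exp(t)/(t + 1)**2
The later steps are derived from this incorrect expression, so the error originates in Step 2.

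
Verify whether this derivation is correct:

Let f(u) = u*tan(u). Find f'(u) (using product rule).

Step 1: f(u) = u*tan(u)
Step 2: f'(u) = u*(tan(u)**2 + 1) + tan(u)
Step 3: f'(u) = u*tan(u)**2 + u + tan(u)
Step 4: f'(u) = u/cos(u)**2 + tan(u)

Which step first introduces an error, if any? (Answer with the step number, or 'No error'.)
No error

All steps in this derivation are correct.
The final answer f'(u) = u/cos(u)**2 + tan(u) is valid.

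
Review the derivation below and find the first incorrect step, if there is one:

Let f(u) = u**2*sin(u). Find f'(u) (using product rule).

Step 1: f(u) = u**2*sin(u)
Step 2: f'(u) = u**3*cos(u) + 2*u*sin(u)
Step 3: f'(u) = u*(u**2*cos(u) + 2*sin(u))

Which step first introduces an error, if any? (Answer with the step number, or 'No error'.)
Step 2

Step 2 is incorrect due to a wrong exponent.
The step shows: u**3*cos(u) + 2*u*sin(u)
The correct value should be: u**2*cos(u) + 2*u*sin(u)

Explanation: The exponent 2 on u was incorrectly written as 3: the term u**2*cos(u) was incorrectly written as u**3*cos(u)
The later steps are derived from this incorrect expression, so the error originates in Step 2.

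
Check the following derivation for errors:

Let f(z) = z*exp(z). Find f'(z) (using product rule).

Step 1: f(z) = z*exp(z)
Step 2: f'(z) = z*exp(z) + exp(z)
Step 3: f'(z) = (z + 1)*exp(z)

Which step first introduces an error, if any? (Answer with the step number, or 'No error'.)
No error

All steps in this derivation are correct.
The final answer f'(z) = (z + 1)*exp(z) is valid.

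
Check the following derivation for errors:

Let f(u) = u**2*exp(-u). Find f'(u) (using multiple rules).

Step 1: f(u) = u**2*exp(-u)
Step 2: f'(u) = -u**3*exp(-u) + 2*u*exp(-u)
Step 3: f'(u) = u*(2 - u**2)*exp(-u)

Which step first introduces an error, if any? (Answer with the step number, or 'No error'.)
Step 2

Step 2 is incorrect due to a wrong exponent.
The step shows: -u**3*exp(-u) + 2*u*exp(-u)
The correct value should be: -u**2*exp(-u) + 2*u*exp(-u)

Explanation: The exponent 2 on u was incorrectly written as 3: the term -u**2*exp(-u) was incorrectly written as -u**3*exp(-u)
The later steps are derived from this incorrect expression, so the error originates in Step 2.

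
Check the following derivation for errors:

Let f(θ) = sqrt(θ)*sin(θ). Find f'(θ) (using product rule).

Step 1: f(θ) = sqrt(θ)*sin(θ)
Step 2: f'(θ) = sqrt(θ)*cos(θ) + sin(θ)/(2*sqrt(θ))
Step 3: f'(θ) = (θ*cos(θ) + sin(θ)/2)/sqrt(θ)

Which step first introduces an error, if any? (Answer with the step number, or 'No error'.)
No error

All steps in this derivation are correct.
The final answer f'(θ) = (θ*cos(θ) + sin(θ)/2)/sqrt(θ) is valid.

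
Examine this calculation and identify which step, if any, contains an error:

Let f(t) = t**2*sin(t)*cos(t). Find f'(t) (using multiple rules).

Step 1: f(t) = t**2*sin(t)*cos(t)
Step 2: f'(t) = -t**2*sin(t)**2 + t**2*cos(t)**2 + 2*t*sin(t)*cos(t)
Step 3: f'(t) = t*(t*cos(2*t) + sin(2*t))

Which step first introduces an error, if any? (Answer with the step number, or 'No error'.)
No error

All steps in this derivation are correct.
The final answer f'(t) = t*(t*cos(2*t) + sin(2*t)) is valid.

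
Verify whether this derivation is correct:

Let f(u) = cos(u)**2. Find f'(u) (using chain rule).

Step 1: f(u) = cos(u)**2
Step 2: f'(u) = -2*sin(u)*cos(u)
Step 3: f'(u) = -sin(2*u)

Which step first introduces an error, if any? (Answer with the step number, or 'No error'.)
No error

All steps in this derivation are correct.
The final answer f'(u) = -sin(2*u) is valid.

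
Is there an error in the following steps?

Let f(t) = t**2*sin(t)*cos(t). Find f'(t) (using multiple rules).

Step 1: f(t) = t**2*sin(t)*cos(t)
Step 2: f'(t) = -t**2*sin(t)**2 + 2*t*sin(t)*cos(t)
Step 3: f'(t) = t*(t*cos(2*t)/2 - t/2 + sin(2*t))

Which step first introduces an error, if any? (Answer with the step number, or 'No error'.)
Step 2

Step 2 is incorrect due to a dropped term.
The step shows: -t**2*sin(t)**2 + 2*t*sin(t)*cos(t)
The correct value should be: -t**2*sin(t)**2 + t**2*cos(t)**2 + 2*t*sin(t)*cos(t)

Explanation: A term was dropped: the term t**2*cos(t)**2 was incorrectly omitted
The later steps are derived from this incorrect expression, so the error originates in Step 2.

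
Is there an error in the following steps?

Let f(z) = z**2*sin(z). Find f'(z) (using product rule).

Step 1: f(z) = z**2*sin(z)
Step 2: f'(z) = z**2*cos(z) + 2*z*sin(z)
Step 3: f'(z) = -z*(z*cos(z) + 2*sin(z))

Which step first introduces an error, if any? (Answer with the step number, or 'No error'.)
Step 3

Step 3 is incorrect due to a sign flip.
The step shows: -z*(z*cos(z) + 2*sin(z))
The correct value should be: z*(z*cos(z) + 2*sin(z))

Explanation: The sign of the whole expression was flipped: the term z*(z*cos(z) + 2*sin(z)) was incorrectly written as -z*(z*cos(z) + 2*sin(z))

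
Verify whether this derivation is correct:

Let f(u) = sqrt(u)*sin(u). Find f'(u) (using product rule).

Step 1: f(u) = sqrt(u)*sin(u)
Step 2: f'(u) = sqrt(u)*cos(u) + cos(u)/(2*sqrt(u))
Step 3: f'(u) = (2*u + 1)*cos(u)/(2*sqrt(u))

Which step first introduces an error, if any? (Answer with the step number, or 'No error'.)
Step 2

Step 2 is incorrect due to a wrong trig function.
The step shows: sqrt(u)*cos(u) + cos(u)/(2*sqrt(u))
The correct value should be: sqrt(u)*cos(u) + sin(u)/(2*sqrt(u))

Explanation: sin(u) was incorrectly written as cos(u): the term sin(u)/(2*sqrt(u)) was incorrectly written as cos(u)/(2*sqrt(u))
The later steps are derived from this incorrect expression, so the error originates in Step 2.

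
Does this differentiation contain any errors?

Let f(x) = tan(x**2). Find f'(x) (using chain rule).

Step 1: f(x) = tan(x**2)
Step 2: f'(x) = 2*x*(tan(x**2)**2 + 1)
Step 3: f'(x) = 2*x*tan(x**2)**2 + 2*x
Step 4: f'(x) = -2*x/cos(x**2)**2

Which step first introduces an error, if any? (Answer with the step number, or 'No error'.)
Step 4

Step 4 is incorrect due to a sign flip.
The step shows: -2*x/cos(x**2)**2
The correct value should be: 2*x/cos(x**2)**2

Explanation: The sign of the whole expression was flipped: the term 2*x/cos(x**2)**2 was incorrectly written as -2*x/cos(x**2)**2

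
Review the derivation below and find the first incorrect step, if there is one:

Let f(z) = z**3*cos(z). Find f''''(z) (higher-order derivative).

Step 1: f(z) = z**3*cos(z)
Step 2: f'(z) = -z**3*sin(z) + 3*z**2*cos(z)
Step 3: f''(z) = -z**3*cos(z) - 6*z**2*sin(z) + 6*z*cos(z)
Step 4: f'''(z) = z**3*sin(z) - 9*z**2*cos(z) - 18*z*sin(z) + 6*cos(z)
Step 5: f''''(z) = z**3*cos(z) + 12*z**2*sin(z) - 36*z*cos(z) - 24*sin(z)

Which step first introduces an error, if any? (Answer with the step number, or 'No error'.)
No error

All steps in this derivation are correct.
The final answer f''''(z) = z**3*cos(z) + 12*z**2*sin(z) - 36*z*cos(z) - 24*sin(z) is valid.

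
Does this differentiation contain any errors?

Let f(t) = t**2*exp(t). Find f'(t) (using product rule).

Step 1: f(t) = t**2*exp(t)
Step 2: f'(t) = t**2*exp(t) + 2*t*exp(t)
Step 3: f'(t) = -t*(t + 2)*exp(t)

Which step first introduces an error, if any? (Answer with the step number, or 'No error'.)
Step 3

Step 3 is incorrect due to a sign flip.
The step shows: -t*(t + 2)*exp(t)
The correct value should be: t*(t + 2)*exp(t)

Explanation: The sign of the whole expression was flipped: the term t*(t + 2)*exp(t) was incorrectly written as -t*(t + 2)*exp(t)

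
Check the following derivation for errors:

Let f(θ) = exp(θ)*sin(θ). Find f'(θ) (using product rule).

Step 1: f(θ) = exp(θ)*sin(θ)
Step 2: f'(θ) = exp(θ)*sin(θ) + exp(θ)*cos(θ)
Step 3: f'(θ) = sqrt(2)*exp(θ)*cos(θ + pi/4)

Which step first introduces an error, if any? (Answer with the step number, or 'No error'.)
Step 3

Step 3 is incorrect due to a wrong trig function.
The step shows: sqrt(2)*exp(θ)*cos(θ + pi/4)
The correct value should be: sqrt(2)*exp(θ)*sin(θ + pi/4)

Explanation: sin(θ + pi/4) was incorrectly written as cos(θ + pi/4): the term sqrt(2)*exp(θ)*sin(θ + pi/4) was incorrectly written as sqrt(2)*exp(θ)*cos(θ + pi/4)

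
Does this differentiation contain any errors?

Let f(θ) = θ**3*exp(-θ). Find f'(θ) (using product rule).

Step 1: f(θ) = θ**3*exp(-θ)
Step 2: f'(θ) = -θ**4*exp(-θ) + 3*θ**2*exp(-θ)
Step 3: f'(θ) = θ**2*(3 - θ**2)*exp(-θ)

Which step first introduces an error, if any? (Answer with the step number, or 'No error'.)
Step 2

Step 2 is incorrect due to a wrong exponent.
The step shows: -θ**4*exp(-θ) + 3*θ**2*exp(-θ)
The correct value should be: -θ**3*exp(-θ) + 3*θ**2*exp(-θ)

Explanation: The exponent 3 on θ was incorrectly written as 4: the term -θ**3*exp(-θ) was incorrectly written as -θ**4*exp(-θ)
The later steps are derived from this incorrect expression, so the error originates in Step 2.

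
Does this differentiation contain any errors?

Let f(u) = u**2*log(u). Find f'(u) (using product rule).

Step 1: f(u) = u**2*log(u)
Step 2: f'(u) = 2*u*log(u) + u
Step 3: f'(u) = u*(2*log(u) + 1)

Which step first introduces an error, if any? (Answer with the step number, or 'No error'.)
No error

All steps in this derivation are correct.
The final answer f'(u) = u*(2*log(u) + 1) is valid.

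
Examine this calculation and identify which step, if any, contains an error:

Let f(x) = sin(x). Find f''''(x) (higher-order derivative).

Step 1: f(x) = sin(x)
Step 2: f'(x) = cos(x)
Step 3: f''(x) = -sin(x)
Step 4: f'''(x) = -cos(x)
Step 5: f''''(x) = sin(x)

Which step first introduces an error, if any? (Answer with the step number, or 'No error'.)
No error

All steps in this derivation are correct.
The final answer f''''(x) = sin(x) is valid.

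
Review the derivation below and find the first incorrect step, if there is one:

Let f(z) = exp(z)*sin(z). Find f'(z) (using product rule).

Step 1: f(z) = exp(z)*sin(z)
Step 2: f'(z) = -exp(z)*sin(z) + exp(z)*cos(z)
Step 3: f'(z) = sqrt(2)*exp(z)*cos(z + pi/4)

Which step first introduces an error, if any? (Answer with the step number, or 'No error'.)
Step 2

Step 2 is incorrect due to a sign flip.
The step shows: -exp(z)*sin(z) + exp(z)*cos(z)
The correct value should be: exp(z)*sin(z) + exp(z)*cos(z)

Explanation: The sign of one term was flipped: the term exp(z)*sin(z) was incorrectly written as -exp(z)*sin(z)
The later steps are derived from this incorrect expression, so the error originates in Step 2.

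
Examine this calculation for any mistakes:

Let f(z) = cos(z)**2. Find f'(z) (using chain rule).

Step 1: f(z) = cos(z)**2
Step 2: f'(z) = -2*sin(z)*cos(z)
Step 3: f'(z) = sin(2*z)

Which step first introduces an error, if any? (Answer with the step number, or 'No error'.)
Step 3

Step 3 is incorrect due to a sign flip.
The step shows: sin(2*z)
The correct value should be: -sin(2*z)

Explanation: The sign of the whole expression was flipped: the term -sin(2*z) was incorrectly written as sin(2*z)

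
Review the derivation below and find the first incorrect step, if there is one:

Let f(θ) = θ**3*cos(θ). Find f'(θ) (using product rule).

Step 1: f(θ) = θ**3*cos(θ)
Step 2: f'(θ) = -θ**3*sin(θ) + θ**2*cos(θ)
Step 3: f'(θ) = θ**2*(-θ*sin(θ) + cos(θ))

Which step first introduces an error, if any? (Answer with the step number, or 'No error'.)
Step 2

Step 2 is incorrect due to a wrong coefficient.
The step shows: -θ**3*sin(θ) + θ**2*cos(θ)
The correct value should be: -θ**3*sin(θ) + 3*θ**2*cos(θ)

Explanation: The coefficient 3 was incorrectly written as 1: the term 3*θ**2*cos(θ) was incorrectly written as θ**2*cos(θ)
The later steps are derived from this incorrect expression, so the error originates in Step 2.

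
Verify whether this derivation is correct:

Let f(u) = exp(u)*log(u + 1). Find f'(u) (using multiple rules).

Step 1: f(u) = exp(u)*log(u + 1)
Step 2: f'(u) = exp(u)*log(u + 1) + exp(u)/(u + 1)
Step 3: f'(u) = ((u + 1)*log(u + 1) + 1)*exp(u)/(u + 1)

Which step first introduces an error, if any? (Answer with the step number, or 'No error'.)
No error

All steps in this derivation are correct.
The final answer f'(u) = ((u + 1)*log(u + 1) + 1)*exp(u)/(u + 1) is valid.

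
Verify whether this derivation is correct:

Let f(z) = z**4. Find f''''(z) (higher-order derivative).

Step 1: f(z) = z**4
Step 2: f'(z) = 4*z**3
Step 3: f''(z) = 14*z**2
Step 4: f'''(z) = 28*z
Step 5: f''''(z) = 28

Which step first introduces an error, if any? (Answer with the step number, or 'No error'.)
Step 3

Step 3 is incorrect due to a wrong coefficient.
The step shows: 14*z**2
The correct value should be: 12*z**2

Explanation: The coefficient 12 was incorrectly written as 14: the term 12*z**2 was incorrectly written as 14*z**2
The later steps are derived from this incorrect expression, so the error originates in Step 3.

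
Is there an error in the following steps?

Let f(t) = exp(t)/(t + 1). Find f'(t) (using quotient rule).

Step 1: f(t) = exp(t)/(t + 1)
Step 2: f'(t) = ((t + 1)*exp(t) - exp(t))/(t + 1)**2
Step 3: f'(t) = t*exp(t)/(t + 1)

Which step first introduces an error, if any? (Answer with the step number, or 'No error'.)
Step 3

Step 3 is incorrect due to a wrong exponent.
The step shows: t*exp(t)/(t + 1)
The correct value should be: t*exp(t)/(t + 1)**2

Explanation: The exponent -2 on t + 1 was incorrectly written as -1: the term t*exp(t)/(t + 1)**2 was incorrectly written as t*exp(t)/(t + 1)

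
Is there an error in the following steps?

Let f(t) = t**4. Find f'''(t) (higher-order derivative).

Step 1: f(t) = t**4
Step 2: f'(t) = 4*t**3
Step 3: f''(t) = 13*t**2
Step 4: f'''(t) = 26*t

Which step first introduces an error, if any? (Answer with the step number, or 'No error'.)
Step 3

Step 3 is incorrect due to a wrong coefficient.
The step shows: 13*t**2
The correct value should be: 12*t**2

Explanation: The coefficient 12 was incorrectly written as 13: the term 12*t**2 was incorrectly written as 13*t**2
The later steps are derived from this incorrect expression, so the error originates in Step 3.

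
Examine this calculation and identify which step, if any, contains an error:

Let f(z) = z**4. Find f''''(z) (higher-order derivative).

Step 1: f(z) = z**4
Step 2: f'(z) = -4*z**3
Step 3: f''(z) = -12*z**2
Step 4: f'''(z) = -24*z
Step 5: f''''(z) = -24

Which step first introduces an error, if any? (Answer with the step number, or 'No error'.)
Step 2

Step 2 is incorrect due to a sign flip.
The step shows: -4*z**3
The correct value should be: 4*z**3

Explanation: The sign of the whole expression was flipped: the term 4*z**3 was incorrectly written as -4*z**3
The later steps are derived from this incorrect expression, so the error originates in Step 2.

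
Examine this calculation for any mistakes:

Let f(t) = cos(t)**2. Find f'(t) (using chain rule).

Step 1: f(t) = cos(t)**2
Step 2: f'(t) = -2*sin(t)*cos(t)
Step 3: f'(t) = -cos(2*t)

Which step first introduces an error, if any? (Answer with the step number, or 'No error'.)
Step 3

Step 3 is incorrect due to a wrong trig function.
The step shows: -cos(2*t)
The correct value should be: -sin(2*t)

Explanation: sin(2*t) was incorrectly written as cos(2*t): the term -sin(2*t) was incorrectly written as -cos(2*t)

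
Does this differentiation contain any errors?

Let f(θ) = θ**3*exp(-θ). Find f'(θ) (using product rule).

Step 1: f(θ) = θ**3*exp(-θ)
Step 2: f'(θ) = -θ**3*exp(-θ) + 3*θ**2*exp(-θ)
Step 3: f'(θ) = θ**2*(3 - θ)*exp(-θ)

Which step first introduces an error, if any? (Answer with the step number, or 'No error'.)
No error

All steps in this derivation are correct.
The final answer f'(θ) = θ**2*(3 - θ)*exp(-θ) is valid.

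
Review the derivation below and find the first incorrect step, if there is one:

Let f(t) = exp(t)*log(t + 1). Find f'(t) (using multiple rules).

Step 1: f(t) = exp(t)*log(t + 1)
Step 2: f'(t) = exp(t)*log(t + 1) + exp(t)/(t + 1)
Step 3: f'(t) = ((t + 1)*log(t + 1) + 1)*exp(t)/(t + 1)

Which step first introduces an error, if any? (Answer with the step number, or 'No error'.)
No error

All steps in this derivation are correct.
The final answer f'(t) = ((t + 1)*log(t + 1) + 1)*exp(t)/(t + 1) is valid.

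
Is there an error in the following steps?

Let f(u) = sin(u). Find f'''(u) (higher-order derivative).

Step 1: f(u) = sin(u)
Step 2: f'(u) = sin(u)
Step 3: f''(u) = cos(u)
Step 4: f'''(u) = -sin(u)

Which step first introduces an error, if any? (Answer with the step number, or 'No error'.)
Step 2

Step 2 is incorrect due to a wrong trig function.
The step shows: sin(u)
The correct value should be: cos(u)

Explanation: cos(u) was incorrectly written as sin(u): the term cos(u) was incorrectly written as sin(u)
The later steps are derived from this incorrect expression, so the error originates in Step 2.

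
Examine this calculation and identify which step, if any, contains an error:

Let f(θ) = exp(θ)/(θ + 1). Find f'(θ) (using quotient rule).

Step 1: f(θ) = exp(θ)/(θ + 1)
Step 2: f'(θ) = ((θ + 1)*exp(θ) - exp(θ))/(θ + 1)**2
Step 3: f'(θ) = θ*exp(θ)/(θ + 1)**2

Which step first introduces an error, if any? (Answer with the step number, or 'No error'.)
No error

All steps in this derivation are correct.
The final answer f'(θ) = θ*exp(θ)/(θ + 1)**2 is valid.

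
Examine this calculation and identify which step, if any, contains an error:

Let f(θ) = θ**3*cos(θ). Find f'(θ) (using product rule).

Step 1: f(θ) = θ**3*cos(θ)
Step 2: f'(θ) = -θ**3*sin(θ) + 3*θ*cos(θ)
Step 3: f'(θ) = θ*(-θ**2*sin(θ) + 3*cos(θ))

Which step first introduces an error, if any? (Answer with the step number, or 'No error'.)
Step 2

Step 2 is incorrect due to a wrong exponent.
The step shows: -θ**3*sin(θ) + 3*θ*cos(θ)
The correct value should be: -θ**3*sin(θ) + 3*θ**2*cos(θ)

Explanation: The exponent 2 on θ was incorrectly written as 1: the term 3*θ**2*cos(θ) was incorrectly written as 3*θ*cos(θ)
The later steps are derived from this incorrect expression, so the error originates in Step 2.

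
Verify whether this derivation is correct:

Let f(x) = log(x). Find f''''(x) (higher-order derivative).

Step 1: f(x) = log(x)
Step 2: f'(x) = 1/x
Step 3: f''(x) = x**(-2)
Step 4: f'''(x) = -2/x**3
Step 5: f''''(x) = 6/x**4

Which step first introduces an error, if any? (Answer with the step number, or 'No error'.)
Step 3

Step 3 is incorrect due to a sign flip.
The step shows: x**(-2)
The correct value should be: -1/x**2

Explanation: The sign of the whole expression was flipped: the term -1/x**2 was incorrectly written as x**(-2)
The later steps are derived from this incorrect expression, so the error originates in Step 3.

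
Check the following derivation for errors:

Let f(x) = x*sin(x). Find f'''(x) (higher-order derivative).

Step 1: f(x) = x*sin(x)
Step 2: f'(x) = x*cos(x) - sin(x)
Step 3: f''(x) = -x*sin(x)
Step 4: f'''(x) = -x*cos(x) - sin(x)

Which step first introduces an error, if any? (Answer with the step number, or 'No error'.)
Step 2

Step 2 is incorrect due to a sign flip.
The step shows: x*cos(x) - sin(x)
The correct value should be: x*cos(x) + sin(x)

Explanation: The sign of one term was flipped: the term sin(x) was incorrectly written as -sin(x)
The later steps are derived from this incorrect expression, so the error originates in Step 2.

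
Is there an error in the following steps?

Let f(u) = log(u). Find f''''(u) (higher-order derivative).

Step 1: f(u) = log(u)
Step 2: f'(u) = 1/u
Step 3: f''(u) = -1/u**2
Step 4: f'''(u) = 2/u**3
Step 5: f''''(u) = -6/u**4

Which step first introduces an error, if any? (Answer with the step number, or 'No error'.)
No error

All steps in this derivation are correct.
The final answer f''''(u) = -6/u**4 is valid.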